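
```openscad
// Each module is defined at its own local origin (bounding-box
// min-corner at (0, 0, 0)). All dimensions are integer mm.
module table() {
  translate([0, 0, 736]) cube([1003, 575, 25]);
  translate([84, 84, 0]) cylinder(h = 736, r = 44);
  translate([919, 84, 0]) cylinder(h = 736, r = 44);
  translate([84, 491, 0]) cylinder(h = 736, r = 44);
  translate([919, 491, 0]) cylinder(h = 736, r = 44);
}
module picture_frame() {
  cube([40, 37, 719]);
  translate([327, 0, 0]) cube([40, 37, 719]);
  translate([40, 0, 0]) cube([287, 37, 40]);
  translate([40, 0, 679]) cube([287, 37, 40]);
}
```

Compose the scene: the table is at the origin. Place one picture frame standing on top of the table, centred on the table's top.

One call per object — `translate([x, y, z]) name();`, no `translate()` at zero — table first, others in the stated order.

table();
translate([318, 269, 761]) picture_frame();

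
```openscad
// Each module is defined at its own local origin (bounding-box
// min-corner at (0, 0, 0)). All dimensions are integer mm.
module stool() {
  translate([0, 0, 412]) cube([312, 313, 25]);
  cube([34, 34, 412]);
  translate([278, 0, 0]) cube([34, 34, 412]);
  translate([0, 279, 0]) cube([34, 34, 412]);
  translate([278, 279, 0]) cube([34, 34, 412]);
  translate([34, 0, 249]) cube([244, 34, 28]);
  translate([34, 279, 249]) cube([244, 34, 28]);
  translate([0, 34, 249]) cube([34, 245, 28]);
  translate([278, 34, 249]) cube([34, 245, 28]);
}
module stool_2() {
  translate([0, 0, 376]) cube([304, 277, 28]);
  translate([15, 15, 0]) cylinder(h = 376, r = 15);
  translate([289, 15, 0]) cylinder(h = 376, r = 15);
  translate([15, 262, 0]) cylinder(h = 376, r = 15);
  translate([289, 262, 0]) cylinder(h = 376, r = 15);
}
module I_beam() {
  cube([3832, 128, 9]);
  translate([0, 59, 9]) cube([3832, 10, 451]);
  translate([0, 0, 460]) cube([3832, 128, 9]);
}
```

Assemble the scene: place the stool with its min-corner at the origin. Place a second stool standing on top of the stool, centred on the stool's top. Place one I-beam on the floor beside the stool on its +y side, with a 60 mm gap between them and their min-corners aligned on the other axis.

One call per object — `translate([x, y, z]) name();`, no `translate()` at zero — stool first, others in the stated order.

stool();
translate([4, 18, 437]) stool_2();
translate([0, 373, 0]) I_beam();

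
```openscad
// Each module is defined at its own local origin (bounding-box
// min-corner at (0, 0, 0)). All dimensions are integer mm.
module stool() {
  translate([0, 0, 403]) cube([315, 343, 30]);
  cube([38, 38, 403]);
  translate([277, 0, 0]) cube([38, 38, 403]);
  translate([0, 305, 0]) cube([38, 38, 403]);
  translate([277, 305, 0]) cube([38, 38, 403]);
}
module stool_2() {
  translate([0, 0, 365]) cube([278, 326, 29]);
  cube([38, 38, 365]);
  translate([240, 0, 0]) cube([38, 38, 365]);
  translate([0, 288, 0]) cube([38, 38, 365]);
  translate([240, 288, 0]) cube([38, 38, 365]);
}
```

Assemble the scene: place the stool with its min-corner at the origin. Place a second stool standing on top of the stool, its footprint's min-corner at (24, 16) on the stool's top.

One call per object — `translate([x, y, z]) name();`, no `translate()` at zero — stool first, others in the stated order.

stool();
translate([24, 16, 433]) stool_2();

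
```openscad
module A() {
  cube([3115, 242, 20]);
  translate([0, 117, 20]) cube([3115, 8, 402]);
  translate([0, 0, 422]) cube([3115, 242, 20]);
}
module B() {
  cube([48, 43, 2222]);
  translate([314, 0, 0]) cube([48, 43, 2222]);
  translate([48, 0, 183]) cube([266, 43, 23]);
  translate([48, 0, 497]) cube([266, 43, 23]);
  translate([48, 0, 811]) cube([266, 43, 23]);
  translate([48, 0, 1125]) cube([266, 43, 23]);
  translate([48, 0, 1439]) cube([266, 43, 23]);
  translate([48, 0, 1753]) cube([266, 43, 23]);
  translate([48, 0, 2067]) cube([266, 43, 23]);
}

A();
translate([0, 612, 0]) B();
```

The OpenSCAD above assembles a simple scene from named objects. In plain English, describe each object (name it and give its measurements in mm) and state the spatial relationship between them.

A is an I-beam lying along x, 3115 mm long. Overall section height 442 mm. Two flanges 242 mm wide (y) and 20 mm thick, one on the floor and one at the top; a web 8 mm thick runs between them, centred on the flange width.

B is a wooden ladder with two side rails of 48×43 mm section and 2222 mm height, set 362 mm apart overall. Between them run 7 rectangular rungs (43 mm deep, 23 mm thick), front faces flush with the rails' −y face. The bottom of the first rung is 183 mm above the floor and each subsequent rung is 314 mm higher than the one below.

The ladder is on the floor beside the I-beam on its +y side.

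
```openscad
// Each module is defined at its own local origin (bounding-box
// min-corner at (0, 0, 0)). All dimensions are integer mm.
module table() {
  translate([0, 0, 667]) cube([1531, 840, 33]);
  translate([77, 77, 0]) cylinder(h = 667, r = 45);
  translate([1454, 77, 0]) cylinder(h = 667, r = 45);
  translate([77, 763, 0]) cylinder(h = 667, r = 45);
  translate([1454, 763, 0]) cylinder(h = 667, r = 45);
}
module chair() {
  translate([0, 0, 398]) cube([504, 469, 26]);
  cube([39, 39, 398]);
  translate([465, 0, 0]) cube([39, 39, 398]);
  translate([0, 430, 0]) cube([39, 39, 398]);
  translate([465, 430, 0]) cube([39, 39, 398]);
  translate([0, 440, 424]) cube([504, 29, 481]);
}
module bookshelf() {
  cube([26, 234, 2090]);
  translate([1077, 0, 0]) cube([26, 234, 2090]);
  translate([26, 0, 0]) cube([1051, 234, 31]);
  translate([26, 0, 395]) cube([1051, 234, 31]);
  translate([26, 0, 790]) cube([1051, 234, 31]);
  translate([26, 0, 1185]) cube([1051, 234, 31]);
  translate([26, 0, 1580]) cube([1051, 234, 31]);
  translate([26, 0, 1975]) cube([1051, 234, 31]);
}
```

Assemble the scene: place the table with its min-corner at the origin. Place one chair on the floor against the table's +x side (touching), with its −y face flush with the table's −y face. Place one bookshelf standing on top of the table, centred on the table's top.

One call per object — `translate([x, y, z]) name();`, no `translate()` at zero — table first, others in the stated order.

table();
translate([1531, 0, 0]) chair();
translate([214, 303, 700]) bookshelf();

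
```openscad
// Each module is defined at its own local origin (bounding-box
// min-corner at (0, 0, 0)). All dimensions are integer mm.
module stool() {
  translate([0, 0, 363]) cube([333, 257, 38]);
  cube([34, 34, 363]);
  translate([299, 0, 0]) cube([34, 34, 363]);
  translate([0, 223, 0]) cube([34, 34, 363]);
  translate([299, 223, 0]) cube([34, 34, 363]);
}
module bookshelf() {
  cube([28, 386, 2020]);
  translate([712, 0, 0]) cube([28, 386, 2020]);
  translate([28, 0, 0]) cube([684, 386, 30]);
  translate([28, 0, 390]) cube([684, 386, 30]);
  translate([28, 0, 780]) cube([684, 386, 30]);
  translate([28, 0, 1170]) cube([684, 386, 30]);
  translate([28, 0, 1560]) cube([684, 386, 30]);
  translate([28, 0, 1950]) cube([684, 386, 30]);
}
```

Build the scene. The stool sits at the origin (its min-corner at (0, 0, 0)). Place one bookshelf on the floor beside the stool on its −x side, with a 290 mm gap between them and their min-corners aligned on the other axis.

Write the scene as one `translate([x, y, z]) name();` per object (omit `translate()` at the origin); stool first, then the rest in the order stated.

stool();
translate([-1030, 0, 0]) bookshelf();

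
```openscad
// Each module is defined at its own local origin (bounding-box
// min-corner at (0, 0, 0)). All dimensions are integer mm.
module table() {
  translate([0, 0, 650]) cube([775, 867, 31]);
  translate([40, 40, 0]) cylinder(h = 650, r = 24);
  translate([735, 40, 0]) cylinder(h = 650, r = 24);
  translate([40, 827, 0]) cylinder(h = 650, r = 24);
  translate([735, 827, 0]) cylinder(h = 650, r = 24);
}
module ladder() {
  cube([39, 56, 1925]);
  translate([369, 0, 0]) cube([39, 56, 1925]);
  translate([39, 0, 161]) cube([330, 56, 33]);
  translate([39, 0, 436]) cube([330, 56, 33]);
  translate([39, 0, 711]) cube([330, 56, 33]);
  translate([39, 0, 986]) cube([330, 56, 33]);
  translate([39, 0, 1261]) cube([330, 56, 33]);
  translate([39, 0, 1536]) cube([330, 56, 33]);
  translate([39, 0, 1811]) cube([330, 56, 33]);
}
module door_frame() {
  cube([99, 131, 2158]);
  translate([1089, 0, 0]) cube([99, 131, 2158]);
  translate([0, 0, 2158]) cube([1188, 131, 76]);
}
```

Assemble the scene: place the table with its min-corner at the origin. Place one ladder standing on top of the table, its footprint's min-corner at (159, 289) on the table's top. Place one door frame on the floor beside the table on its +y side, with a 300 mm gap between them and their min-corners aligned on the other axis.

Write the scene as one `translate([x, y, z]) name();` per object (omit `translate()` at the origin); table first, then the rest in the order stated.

table();
translate([159, 289, 681]) ladder();
translate([0, 1167, 0]) door_frame();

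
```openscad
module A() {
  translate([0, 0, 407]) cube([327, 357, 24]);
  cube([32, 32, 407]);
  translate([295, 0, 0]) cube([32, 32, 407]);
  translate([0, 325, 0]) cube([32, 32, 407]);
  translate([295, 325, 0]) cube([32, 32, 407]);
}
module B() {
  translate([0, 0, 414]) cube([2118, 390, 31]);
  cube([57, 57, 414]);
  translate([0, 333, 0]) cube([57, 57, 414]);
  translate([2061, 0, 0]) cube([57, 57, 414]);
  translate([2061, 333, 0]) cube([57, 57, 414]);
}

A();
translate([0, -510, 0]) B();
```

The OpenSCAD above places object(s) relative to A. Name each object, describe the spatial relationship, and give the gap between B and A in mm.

The bench's nearest face is 120 mm from the stool's −y face.

A is a stool. B is a bench. The bench is on the floor beside the stool on its −y side. The gap between the bench and the stool is 120 mm.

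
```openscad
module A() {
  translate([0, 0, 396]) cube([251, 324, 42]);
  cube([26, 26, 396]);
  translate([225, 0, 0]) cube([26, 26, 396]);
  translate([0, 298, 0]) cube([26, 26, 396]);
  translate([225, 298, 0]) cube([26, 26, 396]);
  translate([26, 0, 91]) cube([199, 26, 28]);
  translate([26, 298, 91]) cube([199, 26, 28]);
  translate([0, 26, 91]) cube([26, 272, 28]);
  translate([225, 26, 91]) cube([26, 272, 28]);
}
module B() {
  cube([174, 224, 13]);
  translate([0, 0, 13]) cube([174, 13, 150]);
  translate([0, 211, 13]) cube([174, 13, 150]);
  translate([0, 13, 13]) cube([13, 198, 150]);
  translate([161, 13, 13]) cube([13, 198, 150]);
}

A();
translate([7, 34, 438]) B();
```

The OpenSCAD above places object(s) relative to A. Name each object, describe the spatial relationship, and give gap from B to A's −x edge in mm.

The open box's min-x is at 7; the stool's min-x is 0; gap = 7 mm.

A is a stool. B is an open box. The open box is on top of the stool. The gap from the open box to the stool's −x edge is 7 mm.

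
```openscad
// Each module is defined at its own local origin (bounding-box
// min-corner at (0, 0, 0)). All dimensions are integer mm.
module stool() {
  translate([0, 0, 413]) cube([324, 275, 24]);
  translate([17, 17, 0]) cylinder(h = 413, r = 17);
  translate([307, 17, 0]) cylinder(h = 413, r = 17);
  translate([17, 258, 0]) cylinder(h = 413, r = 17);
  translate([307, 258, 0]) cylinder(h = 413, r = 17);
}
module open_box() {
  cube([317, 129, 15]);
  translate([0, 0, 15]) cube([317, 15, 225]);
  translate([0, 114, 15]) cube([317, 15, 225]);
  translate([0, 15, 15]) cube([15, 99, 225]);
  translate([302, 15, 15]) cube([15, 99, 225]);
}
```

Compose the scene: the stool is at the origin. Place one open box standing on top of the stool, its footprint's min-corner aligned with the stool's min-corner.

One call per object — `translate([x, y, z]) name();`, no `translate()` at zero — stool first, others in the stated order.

stool();
translate([0, 0, 437]) open_box();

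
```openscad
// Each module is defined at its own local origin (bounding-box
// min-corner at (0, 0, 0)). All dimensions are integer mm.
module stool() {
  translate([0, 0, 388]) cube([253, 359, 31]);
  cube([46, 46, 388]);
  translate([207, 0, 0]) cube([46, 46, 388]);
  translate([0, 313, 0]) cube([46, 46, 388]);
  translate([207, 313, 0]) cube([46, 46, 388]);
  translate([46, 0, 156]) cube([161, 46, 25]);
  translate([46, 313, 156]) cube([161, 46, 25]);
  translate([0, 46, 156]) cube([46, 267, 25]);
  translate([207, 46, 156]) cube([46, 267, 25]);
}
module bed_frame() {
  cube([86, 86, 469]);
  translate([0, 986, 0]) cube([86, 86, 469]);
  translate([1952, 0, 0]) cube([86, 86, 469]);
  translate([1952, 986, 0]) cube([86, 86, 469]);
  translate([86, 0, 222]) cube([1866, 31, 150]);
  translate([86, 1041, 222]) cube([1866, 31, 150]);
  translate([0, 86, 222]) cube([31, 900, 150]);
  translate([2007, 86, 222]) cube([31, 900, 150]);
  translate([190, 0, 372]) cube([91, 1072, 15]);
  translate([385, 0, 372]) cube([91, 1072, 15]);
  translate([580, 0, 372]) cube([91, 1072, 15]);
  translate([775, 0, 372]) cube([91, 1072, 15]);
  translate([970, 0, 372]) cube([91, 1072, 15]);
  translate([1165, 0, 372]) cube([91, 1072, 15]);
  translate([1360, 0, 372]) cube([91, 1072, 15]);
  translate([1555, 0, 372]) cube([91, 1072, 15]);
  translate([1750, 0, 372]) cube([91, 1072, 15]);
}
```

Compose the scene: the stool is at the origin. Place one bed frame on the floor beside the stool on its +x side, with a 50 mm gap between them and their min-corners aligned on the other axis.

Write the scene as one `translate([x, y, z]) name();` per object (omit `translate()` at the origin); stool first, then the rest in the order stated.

stool();
translate([303, 0, 0]) bed_frame();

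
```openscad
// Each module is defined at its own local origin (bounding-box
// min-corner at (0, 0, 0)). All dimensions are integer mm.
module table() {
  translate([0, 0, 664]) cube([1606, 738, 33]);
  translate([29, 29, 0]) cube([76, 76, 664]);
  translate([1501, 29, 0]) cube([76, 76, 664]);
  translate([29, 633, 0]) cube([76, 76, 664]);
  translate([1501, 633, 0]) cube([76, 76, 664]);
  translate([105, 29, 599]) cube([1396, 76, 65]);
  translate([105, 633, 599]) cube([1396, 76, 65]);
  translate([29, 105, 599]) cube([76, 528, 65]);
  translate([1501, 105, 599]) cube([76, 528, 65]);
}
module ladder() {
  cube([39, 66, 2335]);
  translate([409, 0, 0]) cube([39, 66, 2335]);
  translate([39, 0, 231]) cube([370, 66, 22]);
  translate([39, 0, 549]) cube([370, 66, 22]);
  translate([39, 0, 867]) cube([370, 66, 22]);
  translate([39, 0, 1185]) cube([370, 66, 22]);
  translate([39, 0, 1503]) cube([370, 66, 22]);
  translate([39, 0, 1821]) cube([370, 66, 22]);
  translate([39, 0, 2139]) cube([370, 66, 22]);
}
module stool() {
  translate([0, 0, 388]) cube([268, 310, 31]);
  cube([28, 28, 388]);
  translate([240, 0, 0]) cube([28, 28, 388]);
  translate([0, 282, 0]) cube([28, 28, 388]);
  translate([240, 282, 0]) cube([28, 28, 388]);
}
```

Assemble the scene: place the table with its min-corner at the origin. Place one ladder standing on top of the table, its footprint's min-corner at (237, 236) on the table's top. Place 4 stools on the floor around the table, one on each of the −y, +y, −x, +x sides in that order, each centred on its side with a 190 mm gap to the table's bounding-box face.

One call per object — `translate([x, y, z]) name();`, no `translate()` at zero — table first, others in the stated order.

table();
translate([237, 236, 697]) ladder();
translate([669, -500, 0]) stool();
translate([669, 928, 0]) stool();
translate([-458, 214, 0]) stool();
translate([1796, 214, 0]) stool();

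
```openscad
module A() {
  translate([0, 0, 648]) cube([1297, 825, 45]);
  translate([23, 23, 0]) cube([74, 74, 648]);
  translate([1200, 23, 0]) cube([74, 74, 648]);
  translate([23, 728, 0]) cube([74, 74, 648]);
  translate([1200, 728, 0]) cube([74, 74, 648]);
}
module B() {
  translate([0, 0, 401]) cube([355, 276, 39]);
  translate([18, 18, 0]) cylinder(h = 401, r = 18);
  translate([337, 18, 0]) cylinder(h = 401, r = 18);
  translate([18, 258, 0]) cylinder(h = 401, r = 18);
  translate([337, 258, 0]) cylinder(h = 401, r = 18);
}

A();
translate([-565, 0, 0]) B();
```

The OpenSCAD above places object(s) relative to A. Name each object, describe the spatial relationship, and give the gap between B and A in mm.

The stool's nearest face is 210 mm from the table's −x face.

A is a table. B is a stool. The stool is on the floor beside the table on its −x side. The gap between the stool and the table is 210 mm.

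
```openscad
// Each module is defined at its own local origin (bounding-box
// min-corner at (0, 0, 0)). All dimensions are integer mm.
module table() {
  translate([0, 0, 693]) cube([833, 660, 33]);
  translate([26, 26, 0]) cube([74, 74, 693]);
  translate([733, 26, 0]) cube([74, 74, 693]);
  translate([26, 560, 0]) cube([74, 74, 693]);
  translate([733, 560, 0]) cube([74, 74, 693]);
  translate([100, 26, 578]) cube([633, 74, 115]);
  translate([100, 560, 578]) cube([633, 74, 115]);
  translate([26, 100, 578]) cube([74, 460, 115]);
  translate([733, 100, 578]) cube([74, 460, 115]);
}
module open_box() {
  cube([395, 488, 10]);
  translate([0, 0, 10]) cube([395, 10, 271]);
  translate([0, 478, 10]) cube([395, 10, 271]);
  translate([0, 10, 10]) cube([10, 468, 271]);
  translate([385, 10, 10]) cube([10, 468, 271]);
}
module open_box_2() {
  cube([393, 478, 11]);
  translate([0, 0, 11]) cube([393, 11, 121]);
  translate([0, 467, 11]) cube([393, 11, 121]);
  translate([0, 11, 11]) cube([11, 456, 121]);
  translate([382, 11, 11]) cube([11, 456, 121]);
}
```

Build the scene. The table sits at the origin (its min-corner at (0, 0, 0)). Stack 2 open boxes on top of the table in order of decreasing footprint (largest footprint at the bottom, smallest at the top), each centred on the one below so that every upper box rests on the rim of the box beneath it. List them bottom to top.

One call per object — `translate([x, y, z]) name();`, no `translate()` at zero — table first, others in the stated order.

table();
translate([219, 86, 726]) open_box();
translate([220, 91, 1007]) open_box_2();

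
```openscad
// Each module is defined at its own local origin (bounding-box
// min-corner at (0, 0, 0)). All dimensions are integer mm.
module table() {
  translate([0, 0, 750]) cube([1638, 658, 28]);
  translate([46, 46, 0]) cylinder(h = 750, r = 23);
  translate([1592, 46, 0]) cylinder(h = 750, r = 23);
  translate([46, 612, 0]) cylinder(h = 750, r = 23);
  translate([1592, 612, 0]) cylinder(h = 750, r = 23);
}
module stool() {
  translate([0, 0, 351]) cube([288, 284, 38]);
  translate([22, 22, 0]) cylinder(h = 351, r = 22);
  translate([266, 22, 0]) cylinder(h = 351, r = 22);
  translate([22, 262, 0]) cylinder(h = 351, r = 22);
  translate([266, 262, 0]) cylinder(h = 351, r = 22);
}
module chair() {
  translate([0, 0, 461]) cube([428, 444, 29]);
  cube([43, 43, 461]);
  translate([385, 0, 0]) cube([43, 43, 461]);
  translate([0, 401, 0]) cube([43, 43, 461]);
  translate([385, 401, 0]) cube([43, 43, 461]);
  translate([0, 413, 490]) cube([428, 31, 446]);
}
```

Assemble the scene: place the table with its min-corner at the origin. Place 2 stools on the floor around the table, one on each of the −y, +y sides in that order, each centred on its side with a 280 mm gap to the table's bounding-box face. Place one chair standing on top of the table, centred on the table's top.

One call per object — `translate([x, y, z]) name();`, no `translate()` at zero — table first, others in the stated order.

table();
translate([675, -564, 0]) stool();
translate([675, 938, 0]) stool();
translate([605, 107, 778]) chair();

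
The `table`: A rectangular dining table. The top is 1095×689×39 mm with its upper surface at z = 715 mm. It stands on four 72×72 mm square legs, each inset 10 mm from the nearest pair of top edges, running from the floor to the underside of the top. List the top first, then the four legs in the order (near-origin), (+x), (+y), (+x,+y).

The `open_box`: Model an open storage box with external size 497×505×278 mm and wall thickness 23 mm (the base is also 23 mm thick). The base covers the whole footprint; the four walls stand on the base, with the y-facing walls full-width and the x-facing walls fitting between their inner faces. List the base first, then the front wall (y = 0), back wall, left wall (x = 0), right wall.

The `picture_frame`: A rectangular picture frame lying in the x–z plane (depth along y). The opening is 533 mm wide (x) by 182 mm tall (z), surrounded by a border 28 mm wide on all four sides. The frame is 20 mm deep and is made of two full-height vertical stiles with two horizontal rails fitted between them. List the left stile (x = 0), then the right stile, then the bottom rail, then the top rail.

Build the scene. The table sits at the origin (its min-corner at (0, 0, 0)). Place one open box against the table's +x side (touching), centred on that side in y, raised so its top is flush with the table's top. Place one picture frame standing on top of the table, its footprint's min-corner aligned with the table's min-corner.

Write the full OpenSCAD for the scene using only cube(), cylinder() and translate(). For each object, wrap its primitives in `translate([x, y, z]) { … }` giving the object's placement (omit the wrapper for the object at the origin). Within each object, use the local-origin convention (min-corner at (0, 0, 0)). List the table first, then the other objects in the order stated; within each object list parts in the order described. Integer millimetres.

translate([0, 0, 676]) cube([1095, 689, 39]);
translate([10, 10, 0]) cube([72, 72, 676]);
translate([1013, 10, 0]) cube([72, 72, 676]);
translate([10, 607, 0]) cube([72, 72, 676]);
translate([1013, 607, 0]) cube([72, 72, 676]);
translate([1095, 92, 437]) {
  cube([497, 505, 23]);
  translate([0, 0, 23]) cube([497, 23, 255]);
  translate([0, 482, 23]) cube([497, 23, 255]);
  translate([0, 23, 23]) cube([23, 459, 255]);
  translate([474, 23, 23]) cube([23, 459, 255]);
}
translate([0, 0, 715]) {
  cube([28, 20, 238]);
  translate([561, 0, 0]) cube([28, 20, 238]);
  translate([28, 0, 0]) cube([533, 20, 28]);
  translate([28, 0, 210]) cube([533, 20, 28]);
}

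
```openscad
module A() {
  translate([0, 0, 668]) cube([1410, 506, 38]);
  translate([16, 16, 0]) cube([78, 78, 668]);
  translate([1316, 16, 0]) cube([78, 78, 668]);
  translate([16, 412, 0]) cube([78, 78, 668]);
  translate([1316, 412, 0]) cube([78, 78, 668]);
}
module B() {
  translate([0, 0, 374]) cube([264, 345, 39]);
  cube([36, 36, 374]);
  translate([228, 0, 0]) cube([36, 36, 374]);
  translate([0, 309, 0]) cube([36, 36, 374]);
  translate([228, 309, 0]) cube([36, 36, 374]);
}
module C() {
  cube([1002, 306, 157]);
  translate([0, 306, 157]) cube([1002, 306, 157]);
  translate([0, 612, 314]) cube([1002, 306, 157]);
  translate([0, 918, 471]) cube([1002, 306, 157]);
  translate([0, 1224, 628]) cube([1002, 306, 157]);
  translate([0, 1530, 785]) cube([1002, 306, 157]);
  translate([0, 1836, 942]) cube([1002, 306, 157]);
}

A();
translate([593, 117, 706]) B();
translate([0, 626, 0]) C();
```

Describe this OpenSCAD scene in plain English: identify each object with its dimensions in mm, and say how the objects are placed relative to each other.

A is a table with a 1410×506 mm rectangular top, 38 mm thick, top surface at z = 706 mm, supported by four 78×78 mm square legs, each inset 16 mm from the nearest pair of top edges, running from the floor.

B is a four-legged stool. The seat is 264×345 mm, 39 mm thick, top at z = 413 mm. It stands on four square legs, each 36×36 mm in cross-section, from z = 0 to the seat underside, each flush with a corner of the seat.

C is a straight staircase of 7 solid steps. Each step is 1002 mm wide (x), 306 mm deep (y, the going) and 157 mm tall (the rise). The first step rests on the floor; each subsequent step sits one going further in +y and one rise higher in +z, directly behind and above the previous step with no overlap.

The stool is on top of the table. The staircase is on the floor beside the table on its +y side.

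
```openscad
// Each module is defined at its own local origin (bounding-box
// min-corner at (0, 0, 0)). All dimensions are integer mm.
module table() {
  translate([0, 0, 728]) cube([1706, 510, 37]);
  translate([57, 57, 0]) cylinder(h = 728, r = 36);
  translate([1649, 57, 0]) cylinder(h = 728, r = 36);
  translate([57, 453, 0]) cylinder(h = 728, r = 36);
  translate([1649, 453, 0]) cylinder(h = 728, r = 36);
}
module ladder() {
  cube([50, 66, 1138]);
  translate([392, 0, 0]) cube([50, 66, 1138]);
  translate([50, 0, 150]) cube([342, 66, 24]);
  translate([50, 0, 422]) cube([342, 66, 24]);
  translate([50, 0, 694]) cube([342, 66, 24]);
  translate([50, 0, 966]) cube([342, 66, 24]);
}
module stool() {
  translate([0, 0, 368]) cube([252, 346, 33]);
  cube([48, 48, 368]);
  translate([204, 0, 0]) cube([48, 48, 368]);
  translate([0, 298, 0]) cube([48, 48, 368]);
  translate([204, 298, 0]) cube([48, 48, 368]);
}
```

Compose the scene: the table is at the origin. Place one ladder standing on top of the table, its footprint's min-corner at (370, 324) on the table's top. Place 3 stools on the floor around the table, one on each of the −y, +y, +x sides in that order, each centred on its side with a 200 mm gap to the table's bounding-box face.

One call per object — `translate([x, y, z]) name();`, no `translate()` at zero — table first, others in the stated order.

table();
translate([370, 324, 765]) ladder();
translate([727, -546, 0]) stool();
translate([727, 710, 0]) stool();
translate([1906, 82, 0]) stool();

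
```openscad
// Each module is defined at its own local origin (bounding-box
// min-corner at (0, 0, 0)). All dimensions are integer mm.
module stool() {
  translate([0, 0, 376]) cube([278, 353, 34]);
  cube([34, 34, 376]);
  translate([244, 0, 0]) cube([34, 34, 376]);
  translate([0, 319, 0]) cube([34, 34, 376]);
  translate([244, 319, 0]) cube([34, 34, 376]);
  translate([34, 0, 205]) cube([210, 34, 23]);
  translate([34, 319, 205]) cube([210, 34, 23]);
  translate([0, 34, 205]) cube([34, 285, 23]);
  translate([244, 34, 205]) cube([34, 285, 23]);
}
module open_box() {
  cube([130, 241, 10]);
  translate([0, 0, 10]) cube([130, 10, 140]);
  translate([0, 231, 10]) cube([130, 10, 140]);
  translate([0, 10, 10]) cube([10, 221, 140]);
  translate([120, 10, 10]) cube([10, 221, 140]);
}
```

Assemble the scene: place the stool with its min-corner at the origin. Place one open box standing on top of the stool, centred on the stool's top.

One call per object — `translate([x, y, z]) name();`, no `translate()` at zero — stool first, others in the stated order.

stool();
translate([74, 56, 410]) open_box();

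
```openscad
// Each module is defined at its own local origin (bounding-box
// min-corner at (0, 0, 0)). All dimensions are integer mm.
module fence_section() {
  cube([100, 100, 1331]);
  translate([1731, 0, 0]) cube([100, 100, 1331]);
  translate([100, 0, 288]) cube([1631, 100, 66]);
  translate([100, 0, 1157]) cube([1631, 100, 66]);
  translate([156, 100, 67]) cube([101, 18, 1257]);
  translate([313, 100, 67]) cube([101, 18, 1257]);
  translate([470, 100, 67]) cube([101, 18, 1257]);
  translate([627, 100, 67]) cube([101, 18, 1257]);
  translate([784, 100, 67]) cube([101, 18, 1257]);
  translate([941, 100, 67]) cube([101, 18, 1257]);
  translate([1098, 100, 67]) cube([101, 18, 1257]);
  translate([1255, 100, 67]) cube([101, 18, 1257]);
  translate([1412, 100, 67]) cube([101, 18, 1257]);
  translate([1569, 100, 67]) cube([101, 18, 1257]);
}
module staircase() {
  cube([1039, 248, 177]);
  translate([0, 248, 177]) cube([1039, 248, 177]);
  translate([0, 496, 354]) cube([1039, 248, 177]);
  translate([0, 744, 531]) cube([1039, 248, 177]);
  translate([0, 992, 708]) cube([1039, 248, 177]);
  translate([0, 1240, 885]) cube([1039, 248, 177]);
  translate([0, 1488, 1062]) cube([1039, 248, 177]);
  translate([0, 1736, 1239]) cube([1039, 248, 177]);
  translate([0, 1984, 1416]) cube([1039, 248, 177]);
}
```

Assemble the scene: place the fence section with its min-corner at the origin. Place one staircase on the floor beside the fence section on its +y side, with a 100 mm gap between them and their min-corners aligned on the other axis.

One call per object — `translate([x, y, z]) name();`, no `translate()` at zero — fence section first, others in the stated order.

fence_section();
translate([0, 218, 0]) staircase();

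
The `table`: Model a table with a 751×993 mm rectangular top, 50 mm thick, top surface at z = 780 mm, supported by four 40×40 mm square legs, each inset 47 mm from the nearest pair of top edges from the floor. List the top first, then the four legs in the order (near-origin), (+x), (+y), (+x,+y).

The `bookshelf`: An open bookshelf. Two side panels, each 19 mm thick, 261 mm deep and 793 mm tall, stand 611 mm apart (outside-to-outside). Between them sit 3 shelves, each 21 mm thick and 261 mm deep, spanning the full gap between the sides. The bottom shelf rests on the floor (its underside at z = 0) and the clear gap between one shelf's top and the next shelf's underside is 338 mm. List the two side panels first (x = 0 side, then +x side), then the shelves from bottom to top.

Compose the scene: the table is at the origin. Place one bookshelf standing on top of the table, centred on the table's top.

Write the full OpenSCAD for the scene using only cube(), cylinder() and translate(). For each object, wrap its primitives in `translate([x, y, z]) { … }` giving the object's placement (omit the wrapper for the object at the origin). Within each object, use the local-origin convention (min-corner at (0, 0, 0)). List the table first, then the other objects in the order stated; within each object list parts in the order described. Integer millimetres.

translate([0, 0, 730]) cube([751, 993, 50]);
translate([47, 47, 0]) cube([40, 40, 730]);
translate([664, 47, 0]) cube([40, 40, 730]);
translate([47, 906, 0]) cube([40, 40, 730]);
translate([664, 906, 0]) cube([40, 40, 730]);
translate([70, 366, 780]) {
  cube([19, 261, 793]);
  translate([592, 0, 0]) cube([19, 261, 793]);
  translate([19, 0, 0]) cube([573, 261, 21]);
  translate([19, 0, 359]) cube([573, 261, 21]);
  translate([19, 0, 718]) cube([573, 261, 21]);
}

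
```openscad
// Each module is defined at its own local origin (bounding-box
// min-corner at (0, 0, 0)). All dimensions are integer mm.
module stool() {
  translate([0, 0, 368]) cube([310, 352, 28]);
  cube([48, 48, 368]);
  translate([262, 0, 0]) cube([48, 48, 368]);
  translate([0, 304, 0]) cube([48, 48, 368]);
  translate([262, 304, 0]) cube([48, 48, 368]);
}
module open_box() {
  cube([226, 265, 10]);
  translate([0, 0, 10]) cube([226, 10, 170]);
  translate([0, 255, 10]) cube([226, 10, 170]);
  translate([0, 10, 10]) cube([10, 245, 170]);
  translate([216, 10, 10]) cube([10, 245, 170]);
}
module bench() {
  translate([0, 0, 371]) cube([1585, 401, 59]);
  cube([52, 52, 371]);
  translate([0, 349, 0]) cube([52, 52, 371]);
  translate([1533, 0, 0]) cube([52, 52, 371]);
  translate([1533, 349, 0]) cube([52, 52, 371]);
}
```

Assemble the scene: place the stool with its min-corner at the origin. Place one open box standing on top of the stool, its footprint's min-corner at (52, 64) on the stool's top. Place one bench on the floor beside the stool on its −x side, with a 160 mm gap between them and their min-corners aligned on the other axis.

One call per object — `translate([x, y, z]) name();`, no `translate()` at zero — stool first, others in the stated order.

stool();
translate([52, 64, 396]) open_box();
translate([-1745, 0, 0]) bench();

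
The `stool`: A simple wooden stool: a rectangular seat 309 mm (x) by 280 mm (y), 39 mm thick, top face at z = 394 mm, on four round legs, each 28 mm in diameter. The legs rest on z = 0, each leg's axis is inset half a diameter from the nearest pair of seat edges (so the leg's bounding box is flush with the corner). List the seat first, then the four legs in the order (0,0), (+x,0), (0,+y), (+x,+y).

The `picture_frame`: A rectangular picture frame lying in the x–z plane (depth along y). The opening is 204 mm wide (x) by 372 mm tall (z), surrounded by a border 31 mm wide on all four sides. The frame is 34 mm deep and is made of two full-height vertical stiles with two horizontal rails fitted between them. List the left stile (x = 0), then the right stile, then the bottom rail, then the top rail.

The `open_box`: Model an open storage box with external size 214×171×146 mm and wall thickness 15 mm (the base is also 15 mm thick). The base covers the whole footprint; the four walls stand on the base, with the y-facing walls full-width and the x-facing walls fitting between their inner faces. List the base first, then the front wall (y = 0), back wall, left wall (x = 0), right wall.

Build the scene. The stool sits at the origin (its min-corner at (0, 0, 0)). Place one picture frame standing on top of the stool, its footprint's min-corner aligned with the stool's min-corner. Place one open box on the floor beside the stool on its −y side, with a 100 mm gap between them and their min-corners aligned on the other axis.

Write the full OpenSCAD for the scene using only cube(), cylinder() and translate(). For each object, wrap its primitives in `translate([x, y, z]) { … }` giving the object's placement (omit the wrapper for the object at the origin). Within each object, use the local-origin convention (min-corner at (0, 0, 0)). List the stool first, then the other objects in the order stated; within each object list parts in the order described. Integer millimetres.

translate([0, 0, 355]) cube([309, 280, 39]);
translate([14, 14, 0]) cylinder(h = 355, r = 14);
translate([295, 14, 0]) cylinder(h = 355, r = 14);
translate([14, 266, 0]) cylinder(h = 355, r = 14);
translate([295, 266, 0]) cylinder(h = 355, r = 14);
translate([0, 0, 394]) {
  cube([31, 34, 434]);
  translate([235, 0, 0]) cube([31, 34, 434]);
  translate([31, 0, 0]) cube([204, 34, 31]);
  translate([31, 0, 403]) cube([204, 34, 31]);
}
translate([0, -271, 0]) {
  cube([214, 171, 15]);
  translate([0, 0, 15]) cube([214, 15, 131]);
  translate([0, 156, 15]) cube([214, 15, 131]);
  translate([0, 15, 15]) cube([15, 141, 131]);
  translate([199, 15, 15]) cube([15, 141, 131]);
}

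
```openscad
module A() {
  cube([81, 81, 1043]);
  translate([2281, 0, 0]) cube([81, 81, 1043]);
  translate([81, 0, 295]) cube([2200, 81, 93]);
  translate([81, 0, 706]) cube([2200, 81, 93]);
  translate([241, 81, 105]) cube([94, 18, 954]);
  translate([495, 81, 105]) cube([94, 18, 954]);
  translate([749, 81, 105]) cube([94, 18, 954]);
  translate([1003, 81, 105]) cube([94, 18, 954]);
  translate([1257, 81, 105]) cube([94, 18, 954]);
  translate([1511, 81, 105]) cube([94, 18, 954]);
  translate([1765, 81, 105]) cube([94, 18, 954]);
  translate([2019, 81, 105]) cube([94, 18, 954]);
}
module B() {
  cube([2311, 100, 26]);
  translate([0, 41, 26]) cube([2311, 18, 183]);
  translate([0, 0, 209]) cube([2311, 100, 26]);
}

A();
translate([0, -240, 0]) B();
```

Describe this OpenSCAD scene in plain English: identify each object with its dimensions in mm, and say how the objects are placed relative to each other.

A is a fence section. Two 81×81 mm posts, 1043 mm tall, stand on the floor with a clear span of 2200 mm between their inner faces. Two horizontal rails of 81×93 mm section span the gap between the posts with their undersides at z = 295 mm and z = 706 mm, flush with the posts' −y face. 8 pickets, each 94 mm wide, 18 mm thick and 954 mm tall, are fixed to the +y face of the rails with their bottoms at z = 105 mm, evenly spaced across the span with equal gaps (rounded down to the nearest mm) at the −x end and between each pair — any rounding remainder accumulates at the +x end.

B is an I-beam lying along x, 2311 mm long. Overall section height 235 mm. Two flanges 100 mm wide (y) and 26 mm thick, one on the floor and one at the top; a web 18 mm thick runs between them, centred on the flange width.

The I-beam is on the floor beside the fence section on its −y side.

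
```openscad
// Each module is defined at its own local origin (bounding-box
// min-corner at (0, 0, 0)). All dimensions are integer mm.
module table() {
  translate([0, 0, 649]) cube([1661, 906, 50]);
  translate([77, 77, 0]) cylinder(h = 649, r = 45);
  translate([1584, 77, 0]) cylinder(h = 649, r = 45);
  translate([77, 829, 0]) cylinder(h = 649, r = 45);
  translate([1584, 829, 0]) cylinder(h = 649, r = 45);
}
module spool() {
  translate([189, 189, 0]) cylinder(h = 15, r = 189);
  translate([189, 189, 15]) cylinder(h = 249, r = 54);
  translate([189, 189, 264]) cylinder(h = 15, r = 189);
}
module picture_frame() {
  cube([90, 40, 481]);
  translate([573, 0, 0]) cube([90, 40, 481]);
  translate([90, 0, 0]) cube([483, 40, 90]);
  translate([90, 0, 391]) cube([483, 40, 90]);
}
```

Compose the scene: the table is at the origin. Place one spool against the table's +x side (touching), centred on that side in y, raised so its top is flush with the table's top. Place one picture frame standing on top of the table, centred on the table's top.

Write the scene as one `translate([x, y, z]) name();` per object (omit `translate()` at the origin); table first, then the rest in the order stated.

table();
translate([1661, 264, 420]) spool();
translate([499, 433, 699]) picture_frame();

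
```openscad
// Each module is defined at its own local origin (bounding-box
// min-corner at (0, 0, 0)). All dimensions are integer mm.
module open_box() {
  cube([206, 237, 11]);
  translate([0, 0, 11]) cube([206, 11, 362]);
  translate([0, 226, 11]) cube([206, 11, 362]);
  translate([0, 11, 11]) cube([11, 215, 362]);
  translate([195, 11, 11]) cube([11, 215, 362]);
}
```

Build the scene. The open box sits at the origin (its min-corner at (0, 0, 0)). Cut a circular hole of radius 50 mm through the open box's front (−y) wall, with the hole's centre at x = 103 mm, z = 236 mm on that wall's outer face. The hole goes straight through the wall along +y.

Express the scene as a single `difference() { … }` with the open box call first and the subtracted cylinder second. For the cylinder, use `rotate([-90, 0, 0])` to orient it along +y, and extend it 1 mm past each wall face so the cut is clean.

difference() {
  open_box();
  translate([103, -1, 236]) rotate([-90, 0, 0]) cylinder(h = 13, r = 50);
}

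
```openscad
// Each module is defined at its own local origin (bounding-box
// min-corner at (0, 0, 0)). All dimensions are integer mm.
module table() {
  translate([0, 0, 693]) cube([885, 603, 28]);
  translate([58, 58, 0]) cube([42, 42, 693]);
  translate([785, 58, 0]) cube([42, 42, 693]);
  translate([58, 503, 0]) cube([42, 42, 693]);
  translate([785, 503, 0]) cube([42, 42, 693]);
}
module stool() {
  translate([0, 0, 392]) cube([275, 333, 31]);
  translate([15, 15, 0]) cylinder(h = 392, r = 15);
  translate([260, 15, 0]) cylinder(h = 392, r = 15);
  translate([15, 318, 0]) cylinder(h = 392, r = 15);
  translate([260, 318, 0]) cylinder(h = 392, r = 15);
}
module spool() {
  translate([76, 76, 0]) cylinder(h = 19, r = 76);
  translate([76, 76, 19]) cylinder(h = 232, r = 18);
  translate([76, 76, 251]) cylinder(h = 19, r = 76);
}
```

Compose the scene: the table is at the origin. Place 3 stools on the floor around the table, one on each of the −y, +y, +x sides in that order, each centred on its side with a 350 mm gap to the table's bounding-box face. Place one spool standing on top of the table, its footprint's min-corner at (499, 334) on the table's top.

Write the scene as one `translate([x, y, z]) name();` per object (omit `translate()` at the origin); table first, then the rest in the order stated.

table();
translate([305, -683, 0]) stool();
translate([305, 953, 0]) stool();
translate([1235, 135, 0]) stool();
translate([499, 334, 721]) spool();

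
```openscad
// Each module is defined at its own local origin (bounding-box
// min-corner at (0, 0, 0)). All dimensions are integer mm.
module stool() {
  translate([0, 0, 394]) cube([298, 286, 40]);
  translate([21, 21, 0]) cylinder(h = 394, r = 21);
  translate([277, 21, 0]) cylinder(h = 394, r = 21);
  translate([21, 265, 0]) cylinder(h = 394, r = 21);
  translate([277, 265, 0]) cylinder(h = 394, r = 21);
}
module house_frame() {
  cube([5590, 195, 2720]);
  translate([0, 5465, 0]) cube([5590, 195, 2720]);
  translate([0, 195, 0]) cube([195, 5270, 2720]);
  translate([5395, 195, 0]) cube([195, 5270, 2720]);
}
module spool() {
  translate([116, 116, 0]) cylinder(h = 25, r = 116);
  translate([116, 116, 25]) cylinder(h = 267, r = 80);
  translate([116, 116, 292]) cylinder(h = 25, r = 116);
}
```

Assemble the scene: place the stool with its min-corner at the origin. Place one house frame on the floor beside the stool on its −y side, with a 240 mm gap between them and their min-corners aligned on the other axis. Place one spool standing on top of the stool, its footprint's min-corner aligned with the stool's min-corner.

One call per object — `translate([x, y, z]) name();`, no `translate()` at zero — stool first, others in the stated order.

stool();
translate([0, -5900, 0]) house_frame();
translate([0, 0, 434]) spool();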